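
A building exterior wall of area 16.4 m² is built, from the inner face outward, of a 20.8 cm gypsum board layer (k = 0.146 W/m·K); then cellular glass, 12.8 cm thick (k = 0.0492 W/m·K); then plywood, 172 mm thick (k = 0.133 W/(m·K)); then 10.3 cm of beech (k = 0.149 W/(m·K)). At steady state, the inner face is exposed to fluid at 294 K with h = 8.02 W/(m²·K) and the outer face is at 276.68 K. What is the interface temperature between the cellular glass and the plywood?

Series thermal resistances, inner to outer:
  R_conv,in = 1/(hA) = 1/(8.02·16.4) = 0.007603 K/W
  R_gypsum board = L/(kA) = 0.208/(0.146·16.4) = 0.08687 K/W
  R_cellular glass = L/(kA) = 0.128/(0.0492·16.4) = 0.1586 K/W
  R_plywood = L/(kA) = 0.172/(0.133·16.4) = 0.07886 K/W
  R_beech = L/(kA) = 0.103/(0.149·16.4) = 0.04215 K/W
ΣR = 0.007603 + 0.08687 + 0.1586 + 0.07886 + 0.04215 = 0.3741 K/W
Q = ΔT/ΣR = (294 K − 276.68 K)/0.3741 = 46.30 W
From the inner boundary to the cellular glass/plywood interface, ΣR_partial = 0.2531 K/W.
T_interface = T_in − Q·ΣR_partial = 294 K − (46.30)(0.2531) = 282.28 K

T = 282.28 K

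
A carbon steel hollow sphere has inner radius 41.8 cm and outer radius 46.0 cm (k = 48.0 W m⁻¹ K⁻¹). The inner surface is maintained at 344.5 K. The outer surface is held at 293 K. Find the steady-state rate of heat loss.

Q = 4πk·ΔT/(1/r₁ − 1/r₂) = 4π × 48.0 × 51.5 / (1/0.418 − 1/0.460) = 1.42×10^5 W

Q = 142 kW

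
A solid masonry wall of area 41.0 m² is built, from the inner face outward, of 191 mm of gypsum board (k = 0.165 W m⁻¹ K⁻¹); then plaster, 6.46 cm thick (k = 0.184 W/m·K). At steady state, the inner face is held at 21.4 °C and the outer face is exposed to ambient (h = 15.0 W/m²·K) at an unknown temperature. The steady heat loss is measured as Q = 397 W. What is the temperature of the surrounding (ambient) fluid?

T_out = 6.15 °C

Series resistances:
  R_gypsum board = L/(kA) = 0.191/(0.165·41.0) = 0.02823 K/W
  R_plaster = L/(kA) = 0.0646/(0.184·41.0) = 0.008563 K/W
  R_conv,out = 1/(hA) = 1/(15.0·41.0) = 0.001626 K/W
ΣR = 0.03842 K/W
ΔT = Q·ΣR = 397 × 0.03842 = 15.25 K
Heat flows outward, so T_out = T_in − ΔT = 21.4 − 15.25 = 6.15 °C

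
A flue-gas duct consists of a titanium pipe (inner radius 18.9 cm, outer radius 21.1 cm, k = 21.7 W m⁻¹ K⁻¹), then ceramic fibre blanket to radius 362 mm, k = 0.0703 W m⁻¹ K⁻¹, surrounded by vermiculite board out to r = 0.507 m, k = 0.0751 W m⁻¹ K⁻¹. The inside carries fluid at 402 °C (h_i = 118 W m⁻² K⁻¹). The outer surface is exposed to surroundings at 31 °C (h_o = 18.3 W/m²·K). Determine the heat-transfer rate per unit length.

Series thermal resistances, inner to outer:
  R'_conv,in = 1/(2πr h) = 1/(2π·0.189·118) = 0.007136 m·K/W
  R'_titanium = ln(0.211/0.189)/(2πk) = 0.1101/(2π·21.7) = 8.076×10^-4 m·K/W
  R'_ceramic fibre blanket = ln(0.362/0.211)/(2πk) = 0.5398/(2π·0.0703) = 1.222 m·K/W
  R'_vermiculite board = ln(0.507/0.362)/(2πk) = 0.3369/(2π·0.0751) = 0.7139 m·K/W
  R'_conv,out = 1/(2πr h) = 1/(2π·0.507·18.3) = 0.01715 m·K/W
ΣR = 0.007136 + 8.076×10^-4 + 1.222 + 0.7139 + 0.01715 = 1.961 m·K/W
Q' = ΔT/ΣR = (402 °C − 31 °C)/1.961 = 189 W/m

Q' = 189 W/m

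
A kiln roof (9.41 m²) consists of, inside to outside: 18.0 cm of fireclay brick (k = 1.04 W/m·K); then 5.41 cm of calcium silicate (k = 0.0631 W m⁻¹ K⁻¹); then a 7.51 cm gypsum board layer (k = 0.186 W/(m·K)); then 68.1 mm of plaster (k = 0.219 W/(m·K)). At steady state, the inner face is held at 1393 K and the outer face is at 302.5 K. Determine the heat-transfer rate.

Resistance network (inner→outer):
  R_fireclay brick = L/(kA) = 0.180/(1.04·9.41) = 0.01839 K/W
  R_calcium silicate = L/(kA) = 0.0541/(0.0631·9.41) = 0.09111 K/W
  R_gypsum board = L/(kA) = 0.0751/(0.186·9.41) = 0.04291 K/W
  R_plaster = L/(kA) = 0.0681/(0.219·9.41) = 0.03305 K/W
ΣR = 0.01839 + 0.09111 + 0.04291 + 0.03305 = 0.1855 K/W
Q = ΔT/ΣR = (1393 K − 302.5 K)/0.1855 = 5880 W

Q = 5.88 kW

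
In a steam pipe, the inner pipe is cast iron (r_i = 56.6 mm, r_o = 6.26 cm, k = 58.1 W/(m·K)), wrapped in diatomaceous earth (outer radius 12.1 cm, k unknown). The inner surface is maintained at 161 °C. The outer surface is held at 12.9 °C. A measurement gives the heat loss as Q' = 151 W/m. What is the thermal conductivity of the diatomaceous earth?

ΣR = ΔT/Q' = |161 − 12.9|/151 = 0.9808 m·K/W
Known resistances:
  R'_cast iron = ln(0.0626/0.0566)/(2πk) = 0.1008/(2π·58.1) = 2.760×10^-4 m·K/W
R_diatomaceous earth = ΣR − ΣR_known = 0.9808 − 2.760×10^-4 = 0.9805 m·K/W
ln(r₂/r₁)/(2πk) = 0.9805 ⇒ k = 0.6590/(2π·0.9805) = 0.107 W/m·K

k = 0.107 W/m·K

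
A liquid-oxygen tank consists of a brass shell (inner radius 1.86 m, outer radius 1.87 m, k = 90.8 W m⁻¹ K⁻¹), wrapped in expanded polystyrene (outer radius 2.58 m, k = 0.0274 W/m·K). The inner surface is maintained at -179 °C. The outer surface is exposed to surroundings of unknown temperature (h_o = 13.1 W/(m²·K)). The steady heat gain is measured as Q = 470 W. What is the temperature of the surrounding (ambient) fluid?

Sum the resistances:
  R_brass = (1/1.86 − 1/1.87)/(4πk) = 0.002875/(4π·90.8) = 2.520×10^-6 K/W
  R_expanded polystyrene = (1/1.87 − 1/2.58)/(4πk) = 0.1472/(4π·0.0274) = 0.4274 K/W
  R_conv,out = 1/(4πr²h) = 1/(4π·2.58²·13.1) = 9.126×10^-4 K/W
ΣR = 0.4283 K/W
ΔT = Q·ΣR = 470 × 0.4283 = 201.3 K
Heat flows inward, so T_out = T_in + ΔT = -179 + 201.3 = 22.3 °C

T_out = 22.3 °C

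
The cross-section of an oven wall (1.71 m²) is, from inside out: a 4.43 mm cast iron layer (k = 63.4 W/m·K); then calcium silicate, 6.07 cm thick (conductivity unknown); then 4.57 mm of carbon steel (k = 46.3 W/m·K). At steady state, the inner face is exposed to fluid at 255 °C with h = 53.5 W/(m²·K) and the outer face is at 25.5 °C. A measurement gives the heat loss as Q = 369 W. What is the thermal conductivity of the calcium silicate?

k = 0.0581 W/m·K

ΣR = ΔT/Q = |255 − 25.5|/369 = 0.6220 K/W
Known resistances:
  R_conv,in = 1/(hA) = 1/(53.5·1.71) = 0.01093 K/W
  R_cast iron = L/(kA) = 0.00443/(63.4·1.71) = 4.086×10^-5 K/W
  R_carbon steel = L/(kA) = 0.00457/(46.3·1.71) = 5.772×10^-5 K/W
R_calcium silicate = ΣR − ΣR_known = 0.6220 − 0.01103 = 0.6110 K/W
L/(kA) = 0.6110 ⇒ k = 0.0607/(0.6110·1.71) = 0.0581 W/m·K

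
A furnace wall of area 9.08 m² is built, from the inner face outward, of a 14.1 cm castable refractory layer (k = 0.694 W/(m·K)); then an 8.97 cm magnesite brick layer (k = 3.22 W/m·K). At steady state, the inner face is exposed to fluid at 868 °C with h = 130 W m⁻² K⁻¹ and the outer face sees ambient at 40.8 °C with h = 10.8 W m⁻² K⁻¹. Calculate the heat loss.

Resistance network (inner→outer):
  R_conv,in = 1/(hA) = 1/(130·9.08) = 8.472×10^-4 K/W
  R_castable refractory = L/(kA) = 0.141/(0.694·9.08) = 0.02238 K/W
  R_magnesite brick = L/(kA) = 0.0897/(3.22·9.08) = 0.003068 K/W
  R_conv,out = 1/(hA) = 1/(10.8·9.08) = 0.01020 K/W
ΣR = 8.472×10^-4 + 0.02238 + 0.003068 + 0.01020 = 0.03650 K/W
Q = ΔT/ΣR = (868 °C − 40.8 °C)/0.03650 = 22700 W

Q = 22700 W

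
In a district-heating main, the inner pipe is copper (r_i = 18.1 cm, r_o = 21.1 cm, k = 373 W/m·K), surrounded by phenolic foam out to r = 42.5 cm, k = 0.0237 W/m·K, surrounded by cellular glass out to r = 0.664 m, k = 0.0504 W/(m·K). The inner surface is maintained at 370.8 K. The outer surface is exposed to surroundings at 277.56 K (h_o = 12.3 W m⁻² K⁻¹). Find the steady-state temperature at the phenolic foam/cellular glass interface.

Series thermal resistances, inner to outer:
  R'_copper = ln(0.211/0.181)/(2πk) = 0.1534/(2π·373) = 6.544×10^-5 m·K/W
  R'_phenolic foam = ln(0.425/0.211)/(2πk) = 0.7002/(2π·0.0237) = 4.702 m·K/W
  R'_cellular glass = ln(0.664/0.425)/(2πk) = 0.4462/(2π·0.0504) = 1.409 m·K/W
  R'_conv,out = 1/(2πr h) = 1/(2π·0.664·12.3) = 0.01949 m·K/W
ΣR = 6.544×10^-5 + 4.702 + 1.409 + 0.01949 = 6.131 m·K/W
Q' = ΔT/ΣR = (370.8 K − 277.56 K)/6.131 = 15.21 W/m
From the inner boundary to the phenolic foam/cellular glass interface, ΣR_partial = 4.702 m·K/W.
T_interface = T_in − Q'·ΣR_partial = 370.8 K − (15.21)(4.702) = 299.3 K

T = 299.3 K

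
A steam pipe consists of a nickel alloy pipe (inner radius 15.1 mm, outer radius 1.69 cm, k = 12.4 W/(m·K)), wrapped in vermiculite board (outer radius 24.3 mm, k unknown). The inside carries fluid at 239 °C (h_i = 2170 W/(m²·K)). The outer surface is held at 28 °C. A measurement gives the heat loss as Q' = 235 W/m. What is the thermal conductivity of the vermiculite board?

k = 0.0648 W/m·K

ΣR = ΔT/Q' = |239 − 28|/235 = 0.8979 m·K/W
Known resistances:
  R'_conv,in = 1/(2πr h) = 1/(2π·0.0151·2170) = 0.004857 m·K/W
  R'_nickel alloy = ln(0.0169/0.0151)/(2πk) = 0.1126/(2π·12.4) = 0.001445 m·K/W
R_vermiculite board = ΣR − ΣR_known = 0.8979 − 0.006302 = 0.8916 m·K/W
ln(r₂/r₁)/(2πk) = 0.8916 ⇒ k = 0.3632/(2π·0.8916) = 0.0648 W/m·K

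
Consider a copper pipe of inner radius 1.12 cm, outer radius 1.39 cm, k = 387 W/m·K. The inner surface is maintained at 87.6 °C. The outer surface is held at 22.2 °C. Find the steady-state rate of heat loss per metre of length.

Q' = 2πk·ΔT/ln(r₂/r₁) = 2π × 387 × 65.4 / ln(0.0139/0.0112) = 7.36×10^5 W/m

Q' = 736 kW/m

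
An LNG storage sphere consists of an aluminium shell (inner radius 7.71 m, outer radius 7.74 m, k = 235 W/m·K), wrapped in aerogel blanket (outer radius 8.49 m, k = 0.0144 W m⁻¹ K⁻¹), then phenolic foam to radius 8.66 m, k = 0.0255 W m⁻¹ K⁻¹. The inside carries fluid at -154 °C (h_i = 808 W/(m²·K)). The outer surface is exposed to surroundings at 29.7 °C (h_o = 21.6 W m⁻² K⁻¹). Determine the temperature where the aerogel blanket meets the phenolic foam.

Resistance network (inner→outer):
  R_conv,in = 1/(4πr²h) = 1/(4π·7.71²·808) = 1.657×10^-6 K/W
  R_aluminium = (1/7.71 − 1/7.74)/(4πk) = 5.027×10^-4/(4π·235) = 1.702×10^-7 K/W
  R_aerogel blanket = (1/7.74 − 1/8.49)/(4πk) = 0.01141/(4π·0.0144) = 0.06307 K/W
  R_phenolic foam = (1/8.49 − 1/8.66)/(4πk) = 0.002312/(4π·0.0255) = 0.007216 K/W
  R_conv,out = 1/(4πr²h) = 1/(4π·8.66²·21.6) = 4.912×10^-5 K/W
ΣR = 1.657×10^-6 + 1.702×10^-7 + 0.06307 + 0.007216 + 4.912×10^-5 = 0.07034 K/W
Q = ΔT/ΣR = (-154 °C − 29.7 °C)/0.07034 = -2612 W
From the inner boundary to the aerogel blanket/phenolic foam interface, ΣR_partial = 0.06307 K/W.
T_interface = T_in − Q·ΣR_partial = -154 °C − (-2612)(0.06307) = 10.7 °C

T = 10.7 °C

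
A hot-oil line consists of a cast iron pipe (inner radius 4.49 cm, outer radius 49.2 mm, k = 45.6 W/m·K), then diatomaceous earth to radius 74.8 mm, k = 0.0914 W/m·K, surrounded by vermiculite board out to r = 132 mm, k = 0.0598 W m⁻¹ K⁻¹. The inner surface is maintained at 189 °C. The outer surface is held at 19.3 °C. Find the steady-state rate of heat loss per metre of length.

Q' = 75.7 W/m

Treat each layer as a resistance in series:
  R'_cast iron = ln(0.0492/0.0449)/(2πk) = 0.09146/(2π·45.6) = 3.192×10^-4 m·K/W
  R'_diatomaceous earth = ln(0.0748/0.0492)/(2πk) = 0.4189/(2π·0.0914) = 0.7295 m·K/W
  R'_vermiculite board = ln(0.132/0.0748)/(2πk) = 0.5680/(2π·0.0598) = 1.512 m·K/W
ΣR = 3.192×10^-4 + 0.7295 + 1.512 = 2.242 m·K/W
Q' = ΔT/ΣR = (189 °C − 19.3 °C)/2.242 = 75.7 W/m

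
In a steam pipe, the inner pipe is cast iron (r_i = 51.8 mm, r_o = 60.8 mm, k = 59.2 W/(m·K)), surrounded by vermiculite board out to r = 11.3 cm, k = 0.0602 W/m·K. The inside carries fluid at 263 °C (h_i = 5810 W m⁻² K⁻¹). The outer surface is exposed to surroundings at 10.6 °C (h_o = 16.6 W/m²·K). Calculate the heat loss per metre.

Resistance network (inner→outer):
  R'_conv,in = 1/(2πr h) = 1/(2π·0.0518·5810) = 5.288×10^-4 m·K/W
  R'_cast iron = ln(0.0608/0.0518)/(2πk) = 0.1602/(2π·59.2) = 4.307×10^-4 m·K/W
  R'_vermiculite board = ln(0.113/0.0608)/(2πk) = 0.6198/(2π·0.0602) = 1.639 m·K/W
  R'_conv,out = 1/(2πr h) = 1/(2π·0.113·16.6) = 0.08485 m·K/W
ΣR = 5.288×10^-4 + 4.307×10^-4 + 1.639 + 0.08485 = 1.725 m·K/W
Q' = ΔT/ΣR = (263 °C − 10.6 °C)/1.725 = 146 W/m

Q' = 146 W/m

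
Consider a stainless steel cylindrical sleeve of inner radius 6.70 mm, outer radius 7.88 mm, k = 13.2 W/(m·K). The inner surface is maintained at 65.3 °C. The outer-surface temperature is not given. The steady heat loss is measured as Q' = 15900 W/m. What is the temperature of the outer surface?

T_out = 34.2 °C

Sum the resistances:
  R'_stainless steel = ln(0.00788/0.00670)/(2πk) = 0.1622/(2π·13.2) = 0.001956 m·K/W
ΣR = 0.001956 m·K/W
ΔT = Q'·ΣR = 15900 × 0.001956 = 31.10 K
Heat flows outward, so T_out = T_in − ΔT = 65.3 − 31.10 = 34.2 °C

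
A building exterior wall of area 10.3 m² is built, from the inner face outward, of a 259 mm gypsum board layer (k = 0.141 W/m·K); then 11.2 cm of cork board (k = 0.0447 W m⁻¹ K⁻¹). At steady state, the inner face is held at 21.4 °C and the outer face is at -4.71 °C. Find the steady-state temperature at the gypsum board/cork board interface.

T = 10.4 °C

Series thermal resistances, inner to outer:
  R_gypsum board = L/(kA) = 0.259/(0.141·10.3) = 0.1783 K/W
  R_cork board = L/(kA) = 0.112/(0.0447·10.3) = 0.2433 K/W
ΣR = 0.1783 + 0.2433 = 0.4216 K/W
Q = ΔT/ΣR = (21.4 °C − -4.71 °C)/0.4216 = 61.93 W
From the inner boundary to the gypsum board/cork board interface, ΣR_partial = 0.1783 K/W.
T_interface = T_in − Q·ΣR_partial = 21.4 °C − (61.93)(0.1783) = 10.4 °C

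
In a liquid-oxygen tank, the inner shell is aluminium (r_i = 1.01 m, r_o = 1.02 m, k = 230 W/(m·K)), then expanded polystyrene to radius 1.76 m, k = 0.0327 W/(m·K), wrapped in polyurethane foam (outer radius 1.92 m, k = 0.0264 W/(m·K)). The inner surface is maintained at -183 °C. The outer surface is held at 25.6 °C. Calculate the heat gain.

Resistance network (inner→outer):
  R_aluminium = (1/1.01 − 1/1.02)/(4πk) = 0.009707/(4π·230) = 3.358×10^-6 K/W
  R_expanded polystyrene = (1/1.02 − 1/1.76)/(4πk) = 0.4122/(4π·0.0327) = 1.003 K/W
  R_polyurethane foam = (1/1.76 − 1/1.92)/(4πk) = 0.04735/(4π·0.0264) = 0.1427 K/W
ΣR = 3.358×10^-6 + 1.003 + 0.1427 = 1.146 K/W
Q = ΔT/ΣR = (-183 °C − 25.6 °C)/1.146 = -182 W
(Negative Q ⇒ heat flows inward; heat gain = 182 W.)

Q = 182 W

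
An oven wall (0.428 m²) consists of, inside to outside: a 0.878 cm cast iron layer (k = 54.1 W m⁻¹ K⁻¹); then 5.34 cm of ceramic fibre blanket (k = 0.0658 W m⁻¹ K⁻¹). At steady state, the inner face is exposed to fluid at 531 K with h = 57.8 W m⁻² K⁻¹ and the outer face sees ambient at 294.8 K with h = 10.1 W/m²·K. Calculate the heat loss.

Q = 109 W

Treat each layer as a resistance in series:
  R_conv,in = 1/(hA) = 1/(57.8·0.428) = 0.04042 K/W
  R_cast iron = L/(kA) = 0.00878/(54.1·0.428) = 3.792×10^-4 K/W
  R_ceramic fibre blanket = L/(kA) = 0.0534/(0.0658·0.428) = 1.896 K/W
  R_conv,out = 1/(hA) = 1/(10.1·0.428) = 0.2313 K/W
ΣR = 0.04042 + 3.792×10^-4 + 1.896 + 0.2313 = 2.168 K/W
Q = ΔT/ΣR = (531 K − 294.8 K)/2.168 = 109 W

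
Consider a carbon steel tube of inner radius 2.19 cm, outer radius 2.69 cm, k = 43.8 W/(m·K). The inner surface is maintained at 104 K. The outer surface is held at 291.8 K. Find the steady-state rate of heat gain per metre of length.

Q' = 2.51×10^5 W/m

Q' = 2πk·ΔT/ln(r₂/r₁) = 2π × 43.8 × 187.8 / ln(0.0269/0.0219) = 2.51×10^5 W/m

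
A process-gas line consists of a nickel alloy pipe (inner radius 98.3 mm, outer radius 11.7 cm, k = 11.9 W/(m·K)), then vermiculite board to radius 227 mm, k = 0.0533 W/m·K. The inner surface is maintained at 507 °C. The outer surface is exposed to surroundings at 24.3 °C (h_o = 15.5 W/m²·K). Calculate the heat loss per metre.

Q' = 238 W/m

Treat each layer as a resistance in series:
  R'_nickel alloy = ln(0.117/0.0983)/(2πk) = 0.1741/(2π·11.9) = 0.002329 m·K/W
  R'_vermiculite board = ln(0.227/0.117)/(2πk) = 0.6628/(2π·0.0533) = 1.979 m·K/W
  R'_conv,out = 1/(2πr h) = 1/(2π·0.227·15.5) = 0.04523 m·K/W
ΣR = 0.002329 + 1.979 + 0.04523 = 2.027 m·K/W
Q' = ΔT/ΣR = (507 °C − 24.3 °C)/2.027 = 238 W/m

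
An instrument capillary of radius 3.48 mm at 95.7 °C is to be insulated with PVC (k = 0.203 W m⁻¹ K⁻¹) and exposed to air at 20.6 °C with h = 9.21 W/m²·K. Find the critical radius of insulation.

For a cylinder, r_cr = k_ins/h = 0.203/9.21 = 0.0220 m = 2.20 cm

r_cr = 2.20 cm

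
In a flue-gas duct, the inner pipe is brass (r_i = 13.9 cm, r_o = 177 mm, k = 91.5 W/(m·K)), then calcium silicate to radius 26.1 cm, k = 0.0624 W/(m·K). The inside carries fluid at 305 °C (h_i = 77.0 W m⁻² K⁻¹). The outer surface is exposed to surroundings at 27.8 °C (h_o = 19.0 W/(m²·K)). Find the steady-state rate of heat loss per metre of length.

Resistance network (inner→outer):
  R'_conv,in = 1/(2πr h) = 1/(2π·0.139·77.0) = 0.01487 m·K/W
  R'_brass = ln(0.177/0.139)/(2πk) = 0.2417/(2π·91.5) = 4.204×10^-4 m·K/W
  R'_calcium silicate = ln(0.261/0.177)/(2πk) = 0.3884/(2π·0.0624) = 0.9906 m·K/W
  R'_conv,out = 1/(2πr h) = 1/(2π·0.261·19.0) = 0.03209 m·K/W
ΣR = 0.01487 + 4.204×10^-4 + 0.9906 + 0.03209 = 1.038 m·K/W
Q' = ΔT/ΣR = (305 °C − 27.8 °C)/1.038 = 267 W/m

Q' = 267 W/m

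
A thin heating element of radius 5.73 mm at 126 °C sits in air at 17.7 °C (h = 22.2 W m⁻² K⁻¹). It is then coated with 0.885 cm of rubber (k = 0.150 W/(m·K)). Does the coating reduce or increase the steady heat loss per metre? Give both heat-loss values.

Critical radius for a cylinder: r_cr = k/h = 0.00676 m = 0.676 cm.
Outer radius after coating: r₂ = 0.00573 + 0.00885 = 0.01458 m.
r₁ < r_cr < r₂: heat loss rises to a maximum at r_cr then falls. Whether the coating helps depends on whether Q(r₂) has dropped back below Q(r₁).
Bare: R = 1/(2πr₁h) = 1.251 m·K/W; Q = 108.3/1.251 = 86.6 W/m.
Coated: R = R_cond + R_conv = 1.483 m·K/W; Q = 108.3/1.483 = 73.0 W/m.

reduces: 86.6 → 73.0 W/m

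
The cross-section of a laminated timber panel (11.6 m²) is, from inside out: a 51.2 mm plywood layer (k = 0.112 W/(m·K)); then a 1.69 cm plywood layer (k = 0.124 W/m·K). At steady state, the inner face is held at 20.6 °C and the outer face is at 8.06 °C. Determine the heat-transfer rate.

Series thermal resistances, inner to outer:
  R_plywood = L/(kA) = 0.0512/(0.112·11.6) = 0.03941 K/W
  R_plywood = L/(kA) = 0.0169/(0.124·11.6) = 0.01175 K/W
ΣR = 0.03941 + 0.01175 = 0.05116 K/W
Q = ΔT/ΣR = (20.6 °C − 8.06 °C)/0.05116 = 245 W

Q = 245 W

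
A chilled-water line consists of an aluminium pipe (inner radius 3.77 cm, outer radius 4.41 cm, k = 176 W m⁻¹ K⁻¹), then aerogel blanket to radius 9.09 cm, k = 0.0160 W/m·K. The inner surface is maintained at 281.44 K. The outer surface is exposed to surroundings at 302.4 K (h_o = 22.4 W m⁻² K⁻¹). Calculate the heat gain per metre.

Series thermal resistances, inner to outer:
  R'_aluminium = ln(0.0441/0.0377)/(2πk) = 0.1568/(2π·176) = 1.418×10^-4 m·K/W
  R'_aerogel blanket = ln(0.0909/0.0441)/(2πk) = 0.7233/(2π·0.0160) = 7.195 m·K/W
  R'_conv,out = 1/(2πr h) = 1/(2π·0.0909·22.4) = 0.07816 m·K/W
ΣR = 1.418×10^-4 + 7.195 + 0.07816 = 7.273 m·K/W
Q' = ΔT/ΣR = (281.44 K − 302.4 K)/7.273 = -2.88 W/m
(Negative Q' ⇒ heat flows inward; heat gain = 2.88 W/m.)

Q' = 2.88 W/m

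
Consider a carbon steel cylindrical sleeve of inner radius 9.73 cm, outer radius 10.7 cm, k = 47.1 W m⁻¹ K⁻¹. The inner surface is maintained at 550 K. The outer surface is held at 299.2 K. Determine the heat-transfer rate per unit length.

Q' = 2πk·ΔT/ln(r₂/r₁) = 2π × 47.1 × 250.8 / ln(0.107/0.0973) = 7.81×10^5 W/m

Q' = 781 kW/m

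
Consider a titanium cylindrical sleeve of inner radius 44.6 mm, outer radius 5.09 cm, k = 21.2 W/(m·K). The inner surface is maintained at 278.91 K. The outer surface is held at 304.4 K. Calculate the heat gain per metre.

Q' = 2πk·ΔT/ln(r₂/r₁) = 2π × 21.2 × 25.49 / ln(0.0509/0.0446) = 25700 W/m

Q' = 25700 W/m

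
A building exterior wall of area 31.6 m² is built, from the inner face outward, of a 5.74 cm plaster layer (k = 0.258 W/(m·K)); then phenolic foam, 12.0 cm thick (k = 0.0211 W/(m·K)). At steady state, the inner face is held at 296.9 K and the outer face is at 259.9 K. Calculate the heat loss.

Q = 198 W

Resistance network (inner→outer):
  R_plaster = L/(kA) = 0.0574/(0.258·31.6) = 0.007041 K/W
  R_phenolic foam = L/(kA) = 0.120/(0.0211·31.6) = 0.1800 K/W
ΣR = 0.007041 + 0.1800 = 0.1870 K/W
Q = ΔT/ΣR = (296.9 K − 259.9 K)/0.1870 = 198 W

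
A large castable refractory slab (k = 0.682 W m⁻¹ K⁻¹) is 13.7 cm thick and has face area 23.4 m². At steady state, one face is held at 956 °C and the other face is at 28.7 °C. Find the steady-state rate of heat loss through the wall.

Q = 108 kW

Q = kA·ΔT/L = 0.682 × 23.4 × |956 °C − 28.7 °C| / 0.137 = 1.08×10^5 W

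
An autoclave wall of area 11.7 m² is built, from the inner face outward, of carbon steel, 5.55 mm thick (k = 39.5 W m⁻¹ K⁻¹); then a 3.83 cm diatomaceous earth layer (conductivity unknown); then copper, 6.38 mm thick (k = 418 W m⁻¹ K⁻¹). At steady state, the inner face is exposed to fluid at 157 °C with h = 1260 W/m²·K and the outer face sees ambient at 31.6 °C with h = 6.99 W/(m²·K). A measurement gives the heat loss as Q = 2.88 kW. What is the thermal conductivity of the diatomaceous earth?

k = 0.105 W/m·K

ΣR = ΔT/Q = |157 − 31.6|/2880 = 0.04354 K/W
Known resistances:
  R_conv,in = 1/(hA) = 1/(1260·11.7) = 6.783×10^-5 K/W
  R_carbon steel = L/(kA) = 0.00555/(39.5·11.7) = 1.201×10^-5 K/W
  R_copper = L/(kA) = 0.00638/(418·11.7) = 1.305×10^-6 K/W
  R_conv,out = 1/(hA) = 1/(6.99·11.7) = 0.01223 K/W
R_diatomaceous earth = ΣR − ΣR_known = 0.04354 − 0.01231 = 0.03123 K/W
L/(kA) = 0.03123 ⇒ k = 0.0383/(0.03123·11.7) = 0.105 W/m·K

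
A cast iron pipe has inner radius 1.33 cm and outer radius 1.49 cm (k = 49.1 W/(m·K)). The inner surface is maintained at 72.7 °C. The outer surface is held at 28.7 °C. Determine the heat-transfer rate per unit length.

Q' = 1.19×10^5 W/m

Q' = 2πk·ΔT/ln(r₂/r₁) = 2π × 49.1 × 44 / ln(0.0149/0.0133) = 1.19×10^5 W/m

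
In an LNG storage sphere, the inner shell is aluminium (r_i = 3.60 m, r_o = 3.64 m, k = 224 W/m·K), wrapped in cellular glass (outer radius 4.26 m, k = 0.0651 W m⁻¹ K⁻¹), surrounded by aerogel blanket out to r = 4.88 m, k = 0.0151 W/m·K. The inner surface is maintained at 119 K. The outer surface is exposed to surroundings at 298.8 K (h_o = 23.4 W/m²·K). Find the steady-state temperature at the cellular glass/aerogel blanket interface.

Series thermal resistances, inner to outer:
  R_aluminium = (1/3.60 − 1/3.64)/(4πk) = 0.003053/(4π·224) = 1.084×10^-6 K/W
  R_cellular glass = (1/3.64 − 1/4.26)/(4πk) = 0.03998/(4π·0.0651) = 0.04888 K/W
  R_aerogel blanket = (1/4.26 − 1/4.88)/(4πk) = 0.02982/(4π·0.0151) = 0.1572 K/W
  R_conv,out = 1/(4πr²h) = 1/(4π·4.88²·23.4) = 1.428×10^-4 K/W
ΣR = 1.084×10^-6 + 0.04888 + 0.1572 + 1.428×10^-4 = 0.2062 K/W
Q = ΔT/ΣR = (119 K − 298.8 K)/0.2062 = -872.0 W
From the inner boundary to the cellular glass/aerogel blanket interface, ΣR_partial = 0.04888 K/W.
T_interface = T_in − Q·ΣR_partial = 119 K − (-872.0)(0.04888) = 162 K

T = 162 K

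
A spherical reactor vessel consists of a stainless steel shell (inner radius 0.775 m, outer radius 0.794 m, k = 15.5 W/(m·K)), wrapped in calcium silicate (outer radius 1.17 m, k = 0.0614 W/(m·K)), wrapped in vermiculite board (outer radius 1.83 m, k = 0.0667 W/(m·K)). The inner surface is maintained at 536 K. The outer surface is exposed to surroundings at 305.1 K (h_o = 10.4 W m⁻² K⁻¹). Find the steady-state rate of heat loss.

Q = 258 W

Series thermal resistances, inner to outer:
  R_stainless steel = (1/0.775 − 1/0.794)/(4πk) = 0.03088/(4π·15.5) = 1.585×10^-4 K/W
  R_calcium silicate = (1/0.794 − 1/1.17)/(4πk) = 0.4047/(4π·0.0614) = 0.5246 K/W
  R_vermiculite board = (1/1.17 − 1/1.83)/(4πk) = 0.3083/(4π·0.0667) = 0.3678 K/W
  R_conv,out = 1/(4πr²h) = 1/(4π·1.83²·10.4) = 0.002285 K/W
ΣR = 1.585×10^-4 + 0.5246 + 0.3678 + 0.002285 = 0.8948 K/W
Q = ΔT/ΣR = (536 K − 305.1 K)/0.8948 = 258 W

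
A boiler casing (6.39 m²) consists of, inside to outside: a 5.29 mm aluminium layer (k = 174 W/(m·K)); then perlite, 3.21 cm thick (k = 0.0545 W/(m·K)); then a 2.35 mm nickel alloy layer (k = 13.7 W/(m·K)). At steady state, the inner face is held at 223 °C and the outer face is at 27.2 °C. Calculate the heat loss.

Q = 2.12 kW

Resistance network (inner→outer):
  R_aluminium = L/(kA) = 0.00529/(174·6.39) = 4.758×10^-6 K/W
  R_perlite = L/(kA) = 0.0321/(0.0545·6.39) = 0.09217 K/W
  R_nickel alloy = L/(kA) = 0.00235/(13.7·6.39) = 2.684×10^-5 K/W
ΣR = 4.758×10^-6 + 0.09217 + 2.684×10^-5 = 0.09220 K/W
Q = ΔT/ΣR = (223 °C − 27.2 °C)/0.09220 = 2120 W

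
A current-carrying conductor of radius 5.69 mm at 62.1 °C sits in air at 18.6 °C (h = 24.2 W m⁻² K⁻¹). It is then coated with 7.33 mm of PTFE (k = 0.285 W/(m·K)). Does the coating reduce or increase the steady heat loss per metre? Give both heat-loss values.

Critical radius for a cylinder: r_cr = k/h = 0.0118 m = 1.18 cm.
Outer radius after coating: r₂ = 0.00569 + 0.00733 = 0.01302 m.
r₁ < r_cr < r₂: heat loss rises to a maximum at r_cr then falls. Whether the coating helps depends on whether Q(r₂) has dropped back below Q(r₁).
Bare: R = 1/(2πr₁h) = 1.156 m·K/W; Q = 43.5/1.156 = 37.6 W/m.
Coated: R = R_cond + R_conv = 0.9674 m·K/W; Q = 43.5/0.9674 = 45.0 W/m.

increases: 37.6 → 45.0 W/m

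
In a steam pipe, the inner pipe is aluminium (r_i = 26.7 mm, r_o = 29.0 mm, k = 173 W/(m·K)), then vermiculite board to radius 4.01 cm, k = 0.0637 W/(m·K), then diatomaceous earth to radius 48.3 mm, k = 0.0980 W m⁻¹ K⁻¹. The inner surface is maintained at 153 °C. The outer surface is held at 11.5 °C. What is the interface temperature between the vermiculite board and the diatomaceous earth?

Series thermal resistances, inner to outer:
  R'_aluminium = ln(0.0290/0.0267)/(2πk) = 0.08263/(2π·173) = 7.602×10^-5 m·K/W
  R'_vermiculite board = ln(0.0401/0.0290)/(2πk) = 0.3241/(2π·0.0637) = 0.8097 m·K/W
  R'_diatomaceous earth = ln(0.0483/0.0401)/(2πk) = 0.1861/(2π·0.0980) = 0.3022 m·K/W
ΣR = 7.602×10^-5 + 0.8097 + 0.3022 = 1.112 m·K/W
Q' = ΔT/ΣR = (153 °C − 11.5 °C)/1.112 = 127.2 W/m
From the inner boundary to the vermiculite board/diatomaceous earth interface, ΣR_partial = 0.8098 m·K/W.
T_interface = T_in − Q'·ΣR_partial = 153 °C − (127.2)(0.8098) = 50.0 °C

T = 50.0 °C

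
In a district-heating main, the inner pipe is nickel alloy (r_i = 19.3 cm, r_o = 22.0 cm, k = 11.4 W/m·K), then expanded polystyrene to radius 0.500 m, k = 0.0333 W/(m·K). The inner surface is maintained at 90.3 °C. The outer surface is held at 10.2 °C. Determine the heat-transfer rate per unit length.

Q' = 20.4 W/m

Series thermal resistances, inner to outer:
  R'_nickel alloy = ln(0.220/0.193)/(2πk) = 0.1309/(2π·11.4) = 0.001828 m·K/W
  R'_expanded polystyrene = ln(0.500/0.220)/(2πk) = 0.8210/(2π·0.0333) = 3.924 m·K/W
ΣR = 0.001828 + 3.924 = 3.926 m·K/W
Q' = ΔT/ΣR = (90.3 °C − 10.2 °C)/3.926 = 20.4 W/m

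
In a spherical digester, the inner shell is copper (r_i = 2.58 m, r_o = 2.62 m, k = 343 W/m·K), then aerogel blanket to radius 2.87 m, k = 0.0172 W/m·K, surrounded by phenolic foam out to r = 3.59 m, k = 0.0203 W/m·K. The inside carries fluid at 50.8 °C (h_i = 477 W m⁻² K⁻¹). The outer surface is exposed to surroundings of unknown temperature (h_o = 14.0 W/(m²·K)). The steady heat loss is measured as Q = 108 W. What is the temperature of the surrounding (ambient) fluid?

T_out = 4.55 °C

Sum the resistances:
  R_conv,in = 1/(4πr²h) = 1/(4π·2.58²·477) = 2.506×10^-5 K/W
  R_copper = (1/2.58 − 1/2.62)/(4πk) = 0.005918/(4π·343) = 1.373×10^-6 K/W
  R_aerogel blanket = (1/2.62 − 1/2.87)/(4πk) = 0.03325/(4π·0.0172) = 0.1538 K/W
  R_phenolic foam = (1/2.87 − 1/3.59)/(4πk) = 0.06988/(4π·0.0203) = 0.2739 K/W
  R_conv,out = 1/(4πr²h) = 1/(4π·3.59²·14.0) = 4.410×10^-4 K/W
ΣR = 0.4282 K/W
ΔT = Q·ΣR = 108 × 0.4282 = 46.25 K
Heat flows outward, so T_out = T_in − ΔT = 50.8 − 46.25 = 4.55 °C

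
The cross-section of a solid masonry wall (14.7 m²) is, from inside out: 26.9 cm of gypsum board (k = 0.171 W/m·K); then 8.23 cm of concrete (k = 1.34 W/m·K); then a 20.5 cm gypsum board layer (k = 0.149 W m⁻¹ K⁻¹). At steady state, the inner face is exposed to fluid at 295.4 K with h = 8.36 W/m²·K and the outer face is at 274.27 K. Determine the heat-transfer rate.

Q = 99.2 W

Resistance network (inner→outer):
  R_conv,in = 1/(hA) = 1/(8.36·14.7) = 0.008137 K/W
  R_gypsum board = L/(kA) = 0.269/(0.171·14.7) = 0.1070 K/W
  R_concrete = L/(kA) = 0.0823/(1.34·14.7) = 0.004178 K/W
  R_gypsum board = L/(kA) = 0.205/(0.149·14.7) = 0.09359 K/W
ΣR = 0.008137 + 0.1070 + 0.004178 + 0.09359 = 0.2129 K/W
Q = ΔT/ΣR = (295.4 K − 274.27 K)/0.2129 = 99.2 W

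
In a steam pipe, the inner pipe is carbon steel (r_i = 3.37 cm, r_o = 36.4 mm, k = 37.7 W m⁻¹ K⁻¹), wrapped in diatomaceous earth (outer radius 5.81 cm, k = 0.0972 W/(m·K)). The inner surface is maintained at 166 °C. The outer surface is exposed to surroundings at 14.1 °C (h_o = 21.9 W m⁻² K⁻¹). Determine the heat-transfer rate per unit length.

Treat each layer as a resistance in series:
  R'_carbon steel = ln(0.0364/0.0337)/(2πk) = 0.07707/(2π·37.7) = 3.254×10^-4 m·K/W
  R'_diatomaceous earth = ln(0.0581/0.0364)/(2πk) = 0.4676/(2π·0.0972) = 0.7656 m·K/W
  R'_conv,out = 1/(2πr h) = 1/(2π·0.0581·21.9) = 0.1251 m·K/W
ΣR = 3.254×10^-4 + 0.7656 + 0.1251 = 0.8910 m·K/W
Q' = ΔT/ΣR = (166 °C − 14.1 °C)/0.8910 = 170 W/m

Q' = 170 W/m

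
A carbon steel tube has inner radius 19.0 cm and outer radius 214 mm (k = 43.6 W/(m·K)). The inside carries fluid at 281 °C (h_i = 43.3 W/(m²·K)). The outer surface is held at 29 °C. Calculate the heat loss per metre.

Treat each layer as a resistance in series:
  R'_conv,in = 1/(2πr h) = 1/(2π·0.190·43.3) = 0.01935 m·K/W
  R'_carbon steel = ln(0.214/0.190)/(2πk) = 0.1190/(2π·43.6) = 4.342×10^-4 m·K/W
ΣR = 0.01935 + 4.342×10^-4 = 0.01978 m·K/W
Q' = ΔT/ΣR = (281 °C − 29 °C)/0.01978 = 12700 W/m

Q' = 12700 W/m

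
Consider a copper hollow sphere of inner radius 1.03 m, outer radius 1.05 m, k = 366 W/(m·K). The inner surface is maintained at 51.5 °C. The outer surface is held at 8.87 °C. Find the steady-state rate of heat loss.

Q = 1.06×10^7 W

Q = 4πk·ΔT/(1/r₁ − 1/r₂) = 4π × 366 × 42.63 / (1/1.03 − 1/1.05) = 1.06×10^7 W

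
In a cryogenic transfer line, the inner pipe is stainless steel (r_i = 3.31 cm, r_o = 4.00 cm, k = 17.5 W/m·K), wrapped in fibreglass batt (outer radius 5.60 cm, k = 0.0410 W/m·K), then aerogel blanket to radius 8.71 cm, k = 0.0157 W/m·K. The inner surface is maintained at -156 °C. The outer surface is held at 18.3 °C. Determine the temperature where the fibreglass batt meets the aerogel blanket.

T = -117 °C

Resistance network (inner→outer):
  R'_stainless steel = ln(0.0400/0.0331)/(2πk) = 0.1893/(2π·17.5) = 0.001722 m·K/W
  R'_fibreglass batt = ln(0.0560/0.0400)/(2πk) = 0.3365/(2π·0.0410) = 1.306 m·K/W
  R'_aerogel blanket = ln(0.0871/0.0560)/(2πk) = 0.4417/(2π·0.0157) = 4.478 m·K/W
ΣR = 0.001722 + 1.306 + 4.478 = 5.786 m·K/W
Q' = ΔT/ΣR = (-156 °C − 18.3 °C)/5.786 = -30.12 W/m
From the inner boundary to the fibreglass batt/aerogel blanket interface, ΣR_partial = 1.308 m·K/W.
T_interface = T_in − Q'·ΣR_partial = -156 °C − (-30.12)(1.308) = -117 °C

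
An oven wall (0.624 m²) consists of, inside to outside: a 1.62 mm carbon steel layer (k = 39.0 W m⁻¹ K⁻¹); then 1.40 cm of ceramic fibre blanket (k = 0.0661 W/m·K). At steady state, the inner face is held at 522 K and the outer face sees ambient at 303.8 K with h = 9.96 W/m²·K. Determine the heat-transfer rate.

Q = 436 W

Series thermal resistances, inner to outer:
  R_carbon steel = L/(kA) = 0.00162/(39.0·0.624) = 6.657×10^-5 K/W
  R_ceramic fibre blanket = L/(kA) = 0.0140/(0.0661·0.624) = 0.3394 K/W
  R_conv,out = 1/(hA) = 1/(9.96·0.624) = 0.1609 K/W
ΣR = 6.657×10^-5 + 0.3394 + 0.1609 = 0.5004 K/W
Q = ΔT/ΣR = (522 K − 303.8 K)/0.5004 = 436 W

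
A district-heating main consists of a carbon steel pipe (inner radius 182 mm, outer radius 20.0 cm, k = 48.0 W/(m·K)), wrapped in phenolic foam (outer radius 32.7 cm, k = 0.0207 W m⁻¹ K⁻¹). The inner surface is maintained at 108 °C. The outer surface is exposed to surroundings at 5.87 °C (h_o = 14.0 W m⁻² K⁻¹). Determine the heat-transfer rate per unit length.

Q' = 26.8 W/m

Resistance network (inner→outer):
  R'_carbon steel = ln(0.200/0.182)/(2πk) = 0.09431/(2π·48.0) = 3.127×10^-4 m·K/W
  R'_phenolic foam = ln(0.327/0.200)/(2πk) = 0.4916/(2π·0.0207) = 3.780 m·K/W
  R'_conv,out = 1/(2πr h) = 1/(2π·0.327·14.0) = 0.03477 m·K/W
ΣR = 3.127×10^-4 + 3.780 + 0.03477 = 3.815 m·K/W
Q' = ΔT/ΣR = (108 °C − 5.87 °C)/3.815 = 26.8 W/m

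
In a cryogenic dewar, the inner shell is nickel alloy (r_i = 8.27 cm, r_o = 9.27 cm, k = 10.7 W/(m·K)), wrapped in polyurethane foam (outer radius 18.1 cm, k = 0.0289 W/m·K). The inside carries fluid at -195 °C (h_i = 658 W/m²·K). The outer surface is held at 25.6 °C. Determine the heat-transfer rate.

Treat each layer as a resistance in series:
  R_conv,in = 1/(4πr²h) = 1/(4π·0.0827²·658) = 0.01768 K/W
  R_nickel alloy = (1/0.0827 − 1/0.0927)/(4πk) = 1.304/(4π·10.7) = 0.009701 K/W
  R_polyurethane foam = (1/0.0927 − 1/0.181)/(4πk) = 5.263/(4π·0.0289) = 14.49 K/W
ΣR = 0.01768 + 0.009701 + 14.49 = 14.52 K/W
Q = ΔT/ΣR = (-195 °C − 25.6 °C)/14.52 = -15.2 W
(Negative Q ⇒ heat flows inward; heat gain = 15.2 W.)

Q = 15.2 W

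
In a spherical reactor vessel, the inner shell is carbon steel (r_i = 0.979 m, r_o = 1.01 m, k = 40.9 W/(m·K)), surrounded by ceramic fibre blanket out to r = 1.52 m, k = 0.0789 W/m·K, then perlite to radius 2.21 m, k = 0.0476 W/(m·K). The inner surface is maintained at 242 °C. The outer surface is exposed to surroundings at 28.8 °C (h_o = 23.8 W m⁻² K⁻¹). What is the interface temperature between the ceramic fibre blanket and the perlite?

Treat each layer as a resistance in series:
  R_carbon steel = (1/0.979 − 1/1.01)/(4πk) = 0.03135/(4π·40.9) = 6.100×10^-5 K/W
  R_ceramic fibre blanket = (1/1.01 − 1/1.52)/(4πk) = 0.3322/(4π·0.0789) = 0.3351 K/W
  R_perlite = (1/1.52 − 1/2.21)/(4πk) = 0.2054/(4π·0.0476) = 0.3434 K/W
  R_conv,out = 1/(4πr²h) = 1/(4π·2.21²·23.8) = 6.846×10^-4 K/W
ΣR = 6.100×10^-5 + 0.3351 + 0.3434 + 6.846×10^-4 = 0.6792 K/W
Q = ΔT/ΣR = (242 °C − 28.8 °C)/0.6792 = 313.9 W
From the inner boundary to the ceramic fibre blanket/perlite interface, ΣR_partial = 0.3352 K/W.
T_interface = T_in − Q·ΣR_partial = 242 °C − (313.9)(0.3352) = 137 °C

T = 137 °C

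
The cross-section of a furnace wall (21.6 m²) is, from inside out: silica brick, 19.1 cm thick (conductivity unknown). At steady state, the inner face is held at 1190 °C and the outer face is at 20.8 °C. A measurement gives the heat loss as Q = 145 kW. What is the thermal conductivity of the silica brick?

ΣR = ΔT/Q = |1190 − 20.8|/1.45×10^5 = 0.008063 K/W
L/(kA) = 0.008063 ⇒ k = 0.191/(0.008063·21.6) = 1.10 W/m·K

k = 1.10 W/m·K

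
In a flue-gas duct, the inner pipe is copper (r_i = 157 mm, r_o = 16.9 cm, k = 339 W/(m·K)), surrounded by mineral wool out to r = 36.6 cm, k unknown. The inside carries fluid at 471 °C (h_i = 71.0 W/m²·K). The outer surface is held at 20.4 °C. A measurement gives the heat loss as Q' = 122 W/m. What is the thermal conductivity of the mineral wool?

k = 0.0334 W/m·K

ΣR = ΔT/Q' = |471 − 20.4|/122 = 3.693 m·K/W
Known resistances:
  R'_conv,in = 1/(2πr h) = 1/(2π·0.157·71.0) = 0.01428 m·K/W
  R'_copper = ln(0.169/0.157)/(2πk) = 0.07365/(2π·339) = 3.458×10^-5 m·K/W
R_mineral wool = ΣR − ΣR_known = 3.693 − 0.01431 = 3.679 m·K/W
ln(r₂/r₁)/(2πk) = 3.679 ⇒ k = 0.7727/(2π·3.679) = 0.0334 W/m·K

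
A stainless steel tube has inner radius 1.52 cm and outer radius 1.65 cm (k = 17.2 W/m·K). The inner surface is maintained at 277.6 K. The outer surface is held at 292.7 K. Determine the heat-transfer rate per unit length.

Q' = 19900 W/m

Q' = 2πk·ΔT/ln(r₂/r₁) = 2π × 17.2 × 15.1 / ln(0.0165/0.0152) = 19900 W/m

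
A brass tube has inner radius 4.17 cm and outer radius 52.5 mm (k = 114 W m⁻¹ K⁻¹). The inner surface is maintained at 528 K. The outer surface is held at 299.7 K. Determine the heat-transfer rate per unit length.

Q' = 2πk·ΔT/ln(r₂/r₁) = 2π × 114 × 228.3 / ln(0.0525/0.0417) = 7.10×10^5 W/m

Q' = 7.10×10^5 W/m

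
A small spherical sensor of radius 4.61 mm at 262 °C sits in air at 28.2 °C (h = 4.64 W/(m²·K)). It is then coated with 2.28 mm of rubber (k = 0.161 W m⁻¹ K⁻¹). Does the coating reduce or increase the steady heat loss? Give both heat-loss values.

Critical radius for a sphere: r_cr = 2k/h = 0.0694 m = 6.94 cm.
Outer radius after coating: r₂ = 0.00461 + 0.00228 = 0.00689 m.
Since r₁ < r_cr and r₂ ≤ r_cr, the coating moves toward the maximum at r_cr — heat loss rises.
Bare: R = 1/(4πr₁²h) = 807.0 K/W; Q = 233.8/807.0 = 0.290 W.
Coated: R = R_cond + R_conv = 396.8 K/W; Q = 233.8/396.8 = 0.589 W.

increases: 0.290 → 0.589 W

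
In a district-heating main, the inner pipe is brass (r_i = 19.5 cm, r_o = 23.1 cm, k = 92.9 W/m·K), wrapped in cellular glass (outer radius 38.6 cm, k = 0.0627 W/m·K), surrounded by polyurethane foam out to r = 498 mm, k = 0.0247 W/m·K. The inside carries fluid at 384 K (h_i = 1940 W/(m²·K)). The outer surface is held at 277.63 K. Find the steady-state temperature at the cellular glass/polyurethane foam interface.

T = 336.9 K

Series thermal resistances, inner to outer:
  R'_conv,in = 1/(2πr h) = 1/(2π·0.195·1940) = 4.207×10^-4 m·K/W
  R'_brass = ln(0.231/0.195)/(2πk) = 0.1694/(2π·92.9) = 2.902×10^-4 m·K/W
  R'_cellular glass = ln(0.386/0.231)/(2πk) = 0.5134/(2π·0.0627) = 1.303 m·K/W
  R'_polyurethane foam = ln(0.498/0.386)/(2πk) = 0.2548/(2π·0.0247) = 1.642 m·K/W
ΣR = 4.207×10^-4 + 2.902×10^-4 + 1.303 + 1.642 = 2.946 m·K/W
Q' = ΔT/ΣR = (384 K − 277.63 K)/2.946 = 36.11 W/m
From the inner boundary to the cellular glass/polyurethane foam interface, ΣR_partial = 1.304 m·K/W.
T_interface = T_in − Q'·ΣR_partial = 384 K − (36.11)(1.304) = 336.9 K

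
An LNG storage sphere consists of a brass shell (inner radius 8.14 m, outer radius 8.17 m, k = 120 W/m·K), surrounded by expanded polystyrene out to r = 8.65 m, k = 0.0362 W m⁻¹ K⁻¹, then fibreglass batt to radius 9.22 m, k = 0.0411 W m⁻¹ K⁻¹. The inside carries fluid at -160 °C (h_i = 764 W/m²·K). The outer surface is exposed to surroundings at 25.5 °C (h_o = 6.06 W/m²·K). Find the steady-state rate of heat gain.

Series thermal resistances, inner to outer:
  R_conv,in = 1/(4πr²h) = 1/(4π·8.14²·764) = 1.572×10^-6 K/W
  R_brass = (1/8.14 − 1/8.17)/(4πk) = 4.511×10^-4/(4π·120) = 2.991×10^-7 K/W
  R_expanded polystyrene = (1/8.17 − 1/8.65)/(4πk) = 0.006792/(4π·0.0362) = 0.01493 K/W
  R_fibreglass batt = (1/8.65 − 1/9.22)/(4πk) = 0.007147/(4π·0.0411) = 0.01384 K/W
  R_conv,out = 1/(4πr²h) = 1/(4π·9.22²·6.06) = 1.545×10^-4 K/W
ΣR = 1.572×10^-6 + 2.991×10^-7 + 0.01493 + 0.01384 + 1.545×10^-4 = 0.02893 K/W
Q = ΔT/ΣR = (-160 °C − 25.5 °C)/0.02893 = -6410 W
(Negative Q ⇒ heat flows inward; heat gain = 6410 W.)

Q = 6410 W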